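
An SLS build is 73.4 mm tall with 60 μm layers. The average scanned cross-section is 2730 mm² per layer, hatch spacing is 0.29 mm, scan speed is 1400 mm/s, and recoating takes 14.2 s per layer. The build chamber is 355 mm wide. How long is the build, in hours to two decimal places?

Layers = ⌈73.4/0.06⌉ = 1224.
Scan path per layer: 2730 / 0.29 → 9413.8 mm.
Laser time per layer: 9413.8 / 1400 → 6.7241 s.
Per-layer time = 6.7241 + 14.2, so 20.9241 s.
Build time = 1224 × 20.9241 = 25611.0984 s = 7.11 hours.

7.11 hours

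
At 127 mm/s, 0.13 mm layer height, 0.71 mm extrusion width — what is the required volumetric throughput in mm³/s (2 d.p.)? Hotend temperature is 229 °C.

11.72

A = 0.13 × 0.71 = 0.0923 mm².
Q = v·A = 127 × 0.0923 = 11.72 mm³/s.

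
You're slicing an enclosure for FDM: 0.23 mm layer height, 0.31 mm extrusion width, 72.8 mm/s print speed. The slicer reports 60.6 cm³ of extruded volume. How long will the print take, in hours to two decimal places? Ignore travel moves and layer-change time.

3.24 hours

Line area: 0.23 × 0.31 → 0.0713 mm².
Path length: 60600 mm³ / 0.0713 mm² → 849929.9 mm.
Time extruding = 849929.9 / 72.8, so 11674.9 s.
Converting: 11674.9 s = 3.24 hours.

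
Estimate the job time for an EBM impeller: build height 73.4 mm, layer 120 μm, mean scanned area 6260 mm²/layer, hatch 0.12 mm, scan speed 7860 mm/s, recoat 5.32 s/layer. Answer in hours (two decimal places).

2.03 hours

Number of layers: 73.4 / 0.12 → 612 (rounded up).
Scan path per layer = 6260 / 0.12 = 52166.7 mm.
Beam time per layer: 52166.7 / 7860 → 6.637 s.
Time per layer = 6.637 + 5.32, so 11.957 s.
Total: 612 × 11.957 s = 7317.684 s → 2.03 hours.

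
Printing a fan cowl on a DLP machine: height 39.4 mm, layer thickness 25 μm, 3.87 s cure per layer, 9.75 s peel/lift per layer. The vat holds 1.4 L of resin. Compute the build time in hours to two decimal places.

Layer count = ceil(39.4 / 0.025) = 1576.
Per-layer time: 3.87 + 9.75 → 13.62 s.
Build time: 1576 × 13.62 s = 21465.12 s, i.e. 5.96 hours.

5.96 hours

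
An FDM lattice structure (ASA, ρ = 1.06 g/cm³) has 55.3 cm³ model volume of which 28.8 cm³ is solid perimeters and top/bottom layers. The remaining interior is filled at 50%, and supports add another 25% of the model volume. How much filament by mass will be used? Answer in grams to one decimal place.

59.2 g

Volume inside the shell = 55.3 − 28.8, so 26.5 cm³.
Deposited infill: 0.50 × 26.5 → 13.25 cm³.
Support: 0.25 × 55.3 → 13.825 cm³.
Total printed volume: 28.8 + 13.25 + 13.825 → 55.875 cm³.
Mass = 55.875 × 1.06 = 59.2275 g.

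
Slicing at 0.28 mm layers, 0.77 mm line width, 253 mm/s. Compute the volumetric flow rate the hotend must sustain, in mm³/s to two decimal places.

54.55

Bead cross-section = 0.28 × 0.77 = 0.2156 mm².
Q = v·A = 253 × 0.2156 = 54.55 mm³/s.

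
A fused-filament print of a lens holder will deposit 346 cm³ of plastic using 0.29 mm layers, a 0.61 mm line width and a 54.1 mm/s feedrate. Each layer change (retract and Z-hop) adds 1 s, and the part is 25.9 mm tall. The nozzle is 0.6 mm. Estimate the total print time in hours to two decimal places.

10.07 hours

Line area = 0.29 × 0.61 = 0.1769 mm².
Total extruded path = 346000/0.1769 = 1955907.3 mm.
Time extruding = 1955907.3 / 54.1, so 36153.6 s.
Layers = ⌈25.9/0.29⌉ = 90.
Z-hop total = 90 × 1, so 90 s.
Altogether 36153.6 + 90 = 36243.6 s, i.e. 10.07 hours.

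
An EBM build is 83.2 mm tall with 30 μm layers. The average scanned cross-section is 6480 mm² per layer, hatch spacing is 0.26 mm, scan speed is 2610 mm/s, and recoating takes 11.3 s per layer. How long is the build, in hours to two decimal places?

16.07 hours

Layers = ⌈83.2/0.03⌉ = 2774.
Per-layer scan distance = 6480 / 0.26, so 24923.1 mm.
Beam time per layer: 24923.1 / 2610 → 9.5491 s.
Per-layer time: 9.5491 + 11.3 → 20.8491 s.
Total: 2774 × 20.8491 s = 57835.4034 s → 16.07 hours.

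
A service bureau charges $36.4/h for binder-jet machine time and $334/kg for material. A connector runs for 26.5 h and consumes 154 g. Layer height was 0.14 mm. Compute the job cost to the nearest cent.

Machine-time cost = 36.4 × 26.5 = $964.60.
Material charge = 334 × 154/1000, so $51.436.
Total = 964.60 + 51.436 = 1016.036 ≈ $1016.04.

$1016.04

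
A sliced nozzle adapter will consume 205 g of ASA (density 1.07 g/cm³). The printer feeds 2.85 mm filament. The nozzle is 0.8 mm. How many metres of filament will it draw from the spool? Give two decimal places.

Extruded volume: 205/1.07 = 191.5888 cm³ (191588.8 mm³).
Cross-section of 2.85 mm filament: π·(2.85/2)² = 6.3794 mm².
L = V/A = 191588.8/6.3794 = 30032.42 mm → 30.03 m.

30.03 m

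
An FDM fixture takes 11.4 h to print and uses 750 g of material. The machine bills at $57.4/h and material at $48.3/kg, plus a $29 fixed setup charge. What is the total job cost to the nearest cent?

$719.59

Machine-time cost: 57.4 × 11.4 → $654.36.
Feedstock cost = 48.3 × 750/1000 = $36.225.
Total = 654.36 + 36.225 + 29 = 719.585 ≈ $719.59.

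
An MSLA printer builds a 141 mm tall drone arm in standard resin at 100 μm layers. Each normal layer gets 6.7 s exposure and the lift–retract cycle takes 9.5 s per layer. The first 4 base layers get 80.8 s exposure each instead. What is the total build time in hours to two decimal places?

6.43 hours

Number of layers: 141 / 0.1 → 1410 (rounded up).
Burn-in layers = 4 × (80.8 + 9.5), so 361.2 s.
Remaining layers: 1406 × (6.7 + 9.5) → 22777.2 s.
Total = 361.2 + 22777.2 = 23138.4 s = 6.43 hours.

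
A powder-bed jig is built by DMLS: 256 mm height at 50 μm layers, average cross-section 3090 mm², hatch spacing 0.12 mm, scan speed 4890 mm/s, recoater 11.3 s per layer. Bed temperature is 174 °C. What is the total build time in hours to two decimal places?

Layers = ⌈256/0.05⌉ = 5120.
Hatch length per layer = 3090 / 0.12 = 25750 mm.
Per-layer scan time = 25750 / 4890 = 5.2658 s.
Time per layer: 5.2658 + 11.3 → 16.5658 s.
Total: 5120 × 16.5658 s = 84816.896 s → 23.56 hours.

23.56 hours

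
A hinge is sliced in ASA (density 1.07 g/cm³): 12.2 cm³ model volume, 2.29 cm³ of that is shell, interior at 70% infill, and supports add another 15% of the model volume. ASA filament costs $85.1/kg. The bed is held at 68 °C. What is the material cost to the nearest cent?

Interior volume = 12.2 − 2.29 = 9.91 cm³.
Deposited infill = 0.70 × 9.91 = 6.937 cm³.
Support = 0.15 × 12.2, so 1.83 cm³.
Total printed volume = 2.29 + 6.937 + 1.83 = 11.057 cm³.
Mass = 11.057 × 1.07, so 11.83099 g.
At $85.1/kg: 11.83099/1000 × 85.1 = $1.01.

$1.01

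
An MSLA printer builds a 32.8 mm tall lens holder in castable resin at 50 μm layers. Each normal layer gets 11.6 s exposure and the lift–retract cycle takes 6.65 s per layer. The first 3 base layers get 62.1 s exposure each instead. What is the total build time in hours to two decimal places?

Layer count = ceil(32.8 / 0.05) = 656.
Burn-in layers = 3 × (62.1 + 6.65), so 206.25 s.
Remaining layers = 653 × (11.6 + 6.65), so 11917.25 s.
Total = 206.25 + 11917.25 = 12123.5 s = 3.37 hours.

3.37 hours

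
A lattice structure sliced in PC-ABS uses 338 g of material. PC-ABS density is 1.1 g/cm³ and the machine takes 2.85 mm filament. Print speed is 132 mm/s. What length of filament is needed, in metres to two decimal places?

Volume = 338 g / 1.1 g·cm⁻³ = 307.2727 cm³ = 307272.7 mm³.
A = π r² = π × 1.425² = 6.3794 mm².
Length = 307272.7 / 6.3794 = 48166.39 mm = 48.17 m.

48.17 m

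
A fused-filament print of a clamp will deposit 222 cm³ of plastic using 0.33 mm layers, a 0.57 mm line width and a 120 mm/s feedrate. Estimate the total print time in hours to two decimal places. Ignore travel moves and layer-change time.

Bead cross-section = 0.33 × 0.57 = 0.1881 mm².
Path length: 222000 mm³ / 0.1881 mm² → 1180223.3 mm.
Print-move time = 1180223.3 / 120 = 9835.2 s.
Converting: 9835.2 s = 2.73 hours.

2.73 hours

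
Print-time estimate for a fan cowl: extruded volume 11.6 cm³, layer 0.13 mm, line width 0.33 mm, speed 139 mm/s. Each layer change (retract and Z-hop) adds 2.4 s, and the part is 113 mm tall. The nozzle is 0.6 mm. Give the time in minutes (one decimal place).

67.2 minutes

Extrusion cross-section = 0.13 × 0.33 = 0.0429 mm².
Path length: 11600 mm³ / 0.0429 mm² → 270396.3 mm.
Extrusion time = 270396.3 / 139, so 1945.3 s.
Layer count = ceil(113 / 0.13) = 870.
Z-hop total = 870 × 2.4 = 2088 s.
Total = 1945.3 + 2088 = 4033.3 s = 67.2 minutes.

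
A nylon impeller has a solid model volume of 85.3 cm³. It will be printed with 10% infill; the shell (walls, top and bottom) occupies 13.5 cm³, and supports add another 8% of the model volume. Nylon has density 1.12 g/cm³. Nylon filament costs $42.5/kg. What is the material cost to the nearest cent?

$1.31

Volume inside the shell: 85.3 − 13.5 → 71.8 cm³.
Infill volume = 0.10 × 71.8, so 7.18 cm³.
Support = 0.08 × 85.3 = 6.824 cm³.
Total extruded = 13.5 + 7.18 + 6.824, so 27.504 cm³.
Mass = 27.504 × 1.12 = 30.80448 g.
Cost = 30.80448 g / 1000 × $42.5/kg = $1.31.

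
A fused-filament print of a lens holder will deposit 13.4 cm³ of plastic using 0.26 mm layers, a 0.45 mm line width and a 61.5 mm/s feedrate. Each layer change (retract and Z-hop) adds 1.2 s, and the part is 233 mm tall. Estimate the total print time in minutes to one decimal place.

Line area = 0.26 × 0.45 = 0.117 mm².
Path length: 13400 mm³ / 0.117 mm² → 114529.9 mm.
Time extruding = 114529.9 / 61.5, so 1862.3 s.
Layer count = ceil(233 / 0.26) = 897.
Layer-change overhead: 897 × 1.2 → 1076.4 s.
Total = 1862.3 + 1076.4 = 2938.7 s = 49.0 minutes.

49.0 minutes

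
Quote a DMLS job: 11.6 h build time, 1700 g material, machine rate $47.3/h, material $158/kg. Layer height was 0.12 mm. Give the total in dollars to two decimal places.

Machine-time cost = 47.3 × 11.6 = $548.68.
Feedstock cost: 158 × 1700/1000 → $268.60.
Total = 548.68 + 268.60 = $817.28.

$817.28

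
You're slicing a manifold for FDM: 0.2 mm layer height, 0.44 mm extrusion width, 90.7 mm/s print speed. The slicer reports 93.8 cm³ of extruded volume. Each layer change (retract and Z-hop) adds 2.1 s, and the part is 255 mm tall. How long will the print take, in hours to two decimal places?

4.01 hours

Bead cross-section: 0.2 × 0.44 → 0.088 mm².
Toolpath length = 93.8 cm³ / 0.088 mm² = 93800 / 0.088 = 1065909.1 mm.
Print-move time = 1065909.1 / 90.7, so 11752 s.
Layer count = ceil(255 / 0.2) = 1275.
Non-print overhead: 1275 × 2.1 → 2677.5 s.
Altogether 11752 + 2677.5 = 14429.5 s, i.e. 4.01 hours.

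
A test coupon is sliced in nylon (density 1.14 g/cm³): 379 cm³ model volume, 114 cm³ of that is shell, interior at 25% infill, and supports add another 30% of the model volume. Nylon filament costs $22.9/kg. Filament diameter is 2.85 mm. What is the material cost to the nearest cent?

Infill region = 379 − 114 = 265 cm³.
Infill volume = 0.25 × 265 = 66.25 cm³.
Support = 0.30 × 379, so 113.7 cm³.
Total printed volume = 114 + 66.25 + 113.7 = 293.95 cm³.
Mass = 293.95 × 1.14 = 335.103 g.
Cost = 335.103 g / 1000 × $22.9/kg = $7.67.

$7.67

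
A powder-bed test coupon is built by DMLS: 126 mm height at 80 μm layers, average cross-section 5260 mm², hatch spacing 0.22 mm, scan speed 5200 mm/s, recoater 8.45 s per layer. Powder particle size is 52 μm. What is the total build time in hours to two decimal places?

5.71 hours

Layers = ⌈126/0.08⌉ = 1575.
Scan path per layer: 5260 / 0.22 → 23909.1 mm.
Laser time per layer = 23909.1 / 5200 = 4.5979 s.
Per-layer time = 4.5979 + 8.45 = 13.0479 s.
1575 layers × 13.0479 s/layer = 20550.4425 s, i.e. 5.71 hours.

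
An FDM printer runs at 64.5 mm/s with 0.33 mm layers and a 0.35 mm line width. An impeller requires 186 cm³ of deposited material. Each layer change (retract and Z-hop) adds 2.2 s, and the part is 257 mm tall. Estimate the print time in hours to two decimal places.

Line area = 0.33 × 0.35, so 0.1155 mm².
Toolpath length = 186 cm³ / 0.1155 mm² = 186000 / 0.1155 = 1610389.6 mm.
Time extruding = 1610389.6 / 64.5, so 24967.3 s.
Layers = ⌈257/0.33⌉ = 779.
Z-hop total = 779 × 2.2 = 1713.8 s.
Total = 24967.3 + 1713.8 = 26681.1 s = 7.41 hours.

7.41 hours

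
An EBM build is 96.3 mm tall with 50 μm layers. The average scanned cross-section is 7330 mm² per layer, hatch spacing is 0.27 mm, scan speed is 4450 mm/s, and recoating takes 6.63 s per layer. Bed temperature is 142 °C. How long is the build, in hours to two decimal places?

Number of layers: 96.3 / 0.05 → 1926 (rounded up).
Per-layer scan distance = 7330 / 0.27, so 27148.1 mm.
Beam time per layer = 27148.1 / 4450, so 6.1007 s.
Per-layer time = 6.1007 + 6.63, so 12.7307 s.
1926 layers × 12.7307 s/layer = 24519.3282 s, i.e. 6.81 hours.

6.81 hours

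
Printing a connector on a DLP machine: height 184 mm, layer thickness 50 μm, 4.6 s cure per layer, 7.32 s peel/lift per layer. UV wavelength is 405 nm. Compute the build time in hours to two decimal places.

Layer count = ceil(184 / 0.05) = 3680.
Cycle time = 4.6 + 7.32 = 11.92 s.
Build time: 3680 × 11.92 s = 43865.6 s, i.e. 12.18 hours.

12.18 hours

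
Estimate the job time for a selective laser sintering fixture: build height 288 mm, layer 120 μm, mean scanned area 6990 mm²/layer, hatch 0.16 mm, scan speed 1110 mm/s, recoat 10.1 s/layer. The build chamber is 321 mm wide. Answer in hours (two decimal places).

Layers = ⌈288/0.12⌉ = 2400.
Hatch length per layer = 6990 / 0.16 = 43687.5 mm.
Scan time per layer: 43687.5 / 1110 → 39.3581 s.
Layer cycle: 39.3581 + 10.1 → 49.4581 s.
Build time = 2400 × 49.4581 = 118699.44 s = 32.97 hours.

32.97 hours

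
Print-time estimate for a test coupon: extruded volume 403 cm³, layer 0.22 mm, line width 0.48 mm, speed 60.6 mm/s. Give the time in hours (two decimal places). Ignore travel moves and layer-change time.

17.49 hours

Bead cross-section = 0.22 × 0.48, so 0.1056 mm².
Path length: 403000 mm³ / 0.1056 mm² → 3816287.9 mm.
Extrusion time: 3816287.9 / 60.6 → 62975 s.
In the requested units: 62975 s = 17.49 hours.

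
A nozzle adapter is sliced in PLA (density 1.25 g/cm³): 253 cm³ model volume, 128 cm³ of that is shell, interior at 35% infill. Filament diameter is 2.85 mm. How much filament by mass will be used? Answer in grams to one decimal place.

214.7 g

Volume inside the shell = 253 − 128 = 125 cm³.
Infill volume: 0.35 × 125 → 43.75 cm³.
Deposited volume = 128 + 43.75, so 171.75 cm³.
Mass = 171.75 × 1.25, so 214.6875 g.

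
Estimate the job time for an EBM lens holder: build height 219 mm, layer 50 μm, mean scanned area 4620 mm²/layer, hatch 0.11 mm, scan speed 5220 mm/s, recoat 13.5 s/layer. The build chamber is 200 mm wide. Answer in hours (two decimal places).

Layer count = ceil(219 / 0.05) = 4380.
Per-layer scan distance = 4620 / 0.11, so 42000 mm.
Per-layer scan time = 42000 / 5220 = 8.046 s.
Layer cycle = 8.046 + 13.5 = 21.546 s.
4380 layers × 21.546 s/layer = 94371.48 s, i.e. 26.21 hours.

26.21 hours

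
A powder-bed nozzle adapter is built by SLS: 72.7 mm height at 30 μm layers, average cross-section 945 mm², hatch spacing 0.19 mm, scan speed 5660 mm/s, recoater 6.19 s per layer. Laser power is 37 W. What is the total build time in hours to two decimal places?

4.76 hours

Number of layers: 72.7 / 0.03 → 2424 (rounded up).
Hatch length per layer = 945 / 0.19 = 4973.7 mm.
Scan time per layer = 4973.7 / 5660 = 0.8787 s.
Time per layer = 0.8787 + 6.19 = 7.0687 s.
Build time = 2424 × 7.0687 = 17134.5288 s = 4.76 hours.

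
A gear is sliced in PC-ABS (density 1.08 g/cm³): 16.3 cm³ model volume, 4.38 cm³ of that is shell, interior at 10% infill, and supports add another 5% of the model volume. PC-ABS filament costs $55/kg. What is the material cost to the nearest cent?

Interior volume = 16.3 − 4.38, so 11.92 cm³.
Deposited infill: 0.10 × 11.92 → 1.192 cm³.
Support = 0.05 × 16.3 = 0.815 cm³.
Total extruded: 4.38 + 1.192 + 0.815 → 6.387 cm³.
Mass: 6.387 × 1.08 → 6.89796 g.
At $55/kg: 6.89796/1000 × 55 = $0.38.

$0.38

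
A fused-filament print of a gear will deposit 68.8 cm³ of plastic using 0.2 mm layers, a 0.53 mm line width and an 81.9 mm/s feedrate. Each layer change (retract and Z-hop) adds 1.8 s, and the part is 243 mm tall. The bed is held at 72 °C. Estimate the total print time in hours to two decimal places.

Bead cross-section = 0.2 × 0.53 = 0.106 mm².
Total extruded path = 68800/0.106 = 649056.6 mm.
Print-move time = 649056.6 / 81.9, so 7925 s.
Layer count = ceil(243 / 0.2) = 1215.
Layer-change overhead: 1215 × 1.8 → 2187 s.
Total = 7925 + 2187 = 10112 s = 2.81 hours.

2.81 hours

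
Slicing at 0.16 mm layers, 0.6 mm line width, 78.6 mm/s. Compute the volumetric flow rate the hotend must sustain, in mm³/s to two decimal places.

Bead cross-section = 0.16 × 0.6, so 0.096 mm².
Volumetric flow = 78.6 × 0.096 = 7.55 mm³/s.

7.55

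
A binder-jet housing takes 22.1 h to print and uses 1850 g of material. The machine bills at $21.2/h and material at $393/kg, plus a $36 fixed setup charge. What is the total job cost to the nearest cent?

Machine-time cost = 21.2 × 22.1, so $468.52.
Material cost = 393 × 1850/1000, so $727.05.
Total = 468.52 + 727.05 + 36 = $1231.57.

$1231.57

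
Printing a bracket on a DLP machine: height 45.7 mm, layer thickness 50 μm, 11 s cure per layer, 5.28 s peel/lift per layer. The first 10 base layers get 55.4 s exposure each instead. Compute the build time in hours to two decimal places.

Number of layers: 45.7 / 0.05 → 914 (rounded up).
Bottom layers = 10 × (55.4 + 5.28), so 606.8 s.
Normal layers = 904 × (11 + 5.28) = 14717.12 s.
Total = 606.8 + 14717.12 = 15323.92 s = 4.26 hours.

4.26 hours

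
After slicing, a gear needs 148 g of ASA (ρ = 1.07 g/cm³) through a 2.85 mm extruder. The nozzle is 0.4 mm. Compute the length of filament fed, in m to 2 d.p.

Volume = 148 g / 1.07 g·cm⁻³ = 138.3178 cm³ = 138317.8 mm³.
Cross-section of 2.85 mm filament: π·(2.85/2)² = 6.3794 mm².
Length = 138317.8 / 6.3794 = 21681.95 mm = 21.68 m.

21.68 m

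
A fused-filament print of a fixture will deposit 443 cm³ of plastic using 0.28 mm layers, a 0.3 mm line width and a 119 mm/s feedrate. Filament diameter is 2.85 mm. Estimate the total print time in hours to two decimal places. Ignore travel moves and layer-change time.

12.31 hours

Line area = 0.28 × 0.3 = 0.084 mm².
Path length: 443000 mm³ / 0.084 mm² → 5273809.5 mm.
Extrusion time = 5273809.5 / 119 = 44317.7 s.
In the requested units: 44317.7 s = 12.31 hours.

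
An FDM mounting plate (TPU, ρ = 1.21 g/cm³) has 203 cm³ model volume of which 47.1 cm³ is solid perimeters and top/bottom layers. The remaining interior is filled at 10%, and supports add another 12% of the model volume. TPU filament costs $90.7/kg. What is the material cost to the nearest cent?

Infill region = 203 − 47.1, so 155.9 cm³.
Infill volume = 0.10 × 155.9 = 15.59 cm³.
Support = 0.12 × 203 = 24.36 cm³.
Total printed volume = 47.1 + 15.59 + 24.36 = 87.05 cm³.
Mass = 87.05 × 1.21 = 105.3305 g.
Cost = 105.3305 g / 1000 × $90.7/kg = $9.55.

$9.55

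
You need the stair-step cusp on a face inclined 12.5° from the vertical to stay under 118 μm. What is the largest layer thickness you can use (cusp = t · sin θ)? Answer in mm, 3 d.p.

t = h_c / sin θ = 0.118 / 0.2164 = 0.545 mm.

0.545 mm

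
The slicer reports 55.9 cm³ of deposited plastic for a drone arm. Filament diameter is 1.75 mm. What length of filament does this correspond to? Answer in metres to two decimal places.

Cross-section of 1.75 mm filament: π·(1.75/2)² = 2.4053 mm².
L = 55900 mm³ / 2.4053 mm² = 23240.34 mm, i.e. 23.24 m.

23.24 m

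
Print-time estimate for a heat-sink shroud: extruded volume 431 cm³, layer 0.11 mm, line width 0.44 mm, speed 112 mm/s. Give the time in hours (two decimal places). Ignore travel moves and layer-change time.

22.09 hours

Line area = 0.11 × 0.44, so 0.0484 mm².
Path length: 431000 mm³ / 0.0484 mm² → 8904958.7 mm.
Print-move time = 8904958.7 / 112 = 79508.6 s.
In the requested units: 79508.6 s = 22.09 hours.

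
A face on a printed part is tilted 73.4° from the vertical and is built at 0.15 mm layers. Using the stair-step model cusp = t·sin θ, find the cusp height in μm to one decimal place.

143.7 μm

sin(73.4°) = 0.9583, so cusp = 0.15 × 0.9583 = 0.143745 mm → 143.7 μm.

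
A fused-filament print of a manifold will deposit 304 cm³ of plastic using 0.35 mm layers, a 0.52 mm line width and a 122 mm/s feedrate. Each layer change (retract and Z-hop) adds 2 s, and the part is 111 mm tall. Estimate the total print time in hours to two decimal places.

Bead cross-section: 0.35 × 0.52 → 0.182 mm².
Path length: 304000 mm³ / 0.182 mm² → 1670329.7 mm.
Print-move time = 1670329.7 / 122 = 13691.2 s.
Number of layers: 111 / 0.35 → 318 (rounded up).
Non-print overhead = 318 × 2, so 636 s.
Total = 13691.2 + 636 = 14327.2 s = 3.98 hours.

3.98 hours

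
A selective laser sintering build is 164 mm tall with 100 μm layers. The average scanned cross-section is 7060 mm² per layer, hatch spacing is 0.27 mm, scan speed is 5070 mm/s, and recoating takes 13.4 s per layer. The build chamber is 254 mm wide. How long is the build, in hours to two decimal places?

Layer count = ceil(164 / 0.1) = 1640.
Hatch length per layer = 7060 / 0.27, so 26148.1 mm.
Per-layer scan time: 26148.1 / 5070 → 5.1574 s.
Layer cycle = 5.1574 + 13.4, so 18.5574 s.
1640 layers × 18.5574 s/layer = 30434.136 s, i.e. 8.45 hours.

8.45 hours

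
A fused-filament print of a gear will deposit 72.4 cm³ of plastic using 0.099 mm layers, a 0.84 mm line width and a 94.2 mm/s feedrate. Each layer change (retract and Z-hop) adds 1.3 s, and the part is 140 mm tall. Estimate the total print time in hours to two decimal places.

Bead cross-section = 0.099 × 0.84 = 0.08316 mm².
Toolpath length = 72.4 cm³ / 0.08316 mm² = 72400 / 0.08316 = 870610.9 mm.
Time extruding = 870610.9 / 94.2, so 9242.2 s.
Layers = ⌈140/0.099⌉ = 1415.
Z-hop total = 1415 × 1.3 = 1839.5 s.
Altogether 9242.2 + 1839.5 = 11081.7 s, i.e. 3.08 hours.

3.08 hours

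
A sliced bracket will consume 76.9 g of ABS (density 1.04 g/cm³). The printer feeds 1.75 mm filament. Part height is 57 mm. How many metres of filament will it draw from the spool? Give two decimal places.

30.74 m

Extruded volume: 76.9/1.04 = 73.9423 cm³ (73942.3 mm³).
Filament cross-section = π × (1.75/2)² = 2.4053 mm².
L = V/A = 73942.3/2.4053 = 30741.4 mm → 30.74 m.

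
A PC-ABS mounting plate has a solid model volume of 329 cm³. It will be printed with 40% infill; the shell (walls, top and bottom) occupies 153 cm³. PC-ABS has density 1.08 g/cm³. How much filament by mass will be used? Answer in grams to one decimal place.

241.3 g

Infill region = 329 − 153 = 176 cm³.
Infill deposited: 0.40 × 176 → 70.4 cm³.
Total printed volume = 153 + 70.4 = 223.4 cm³.
Mass: 223.4 × 1.08 → 241.272 g.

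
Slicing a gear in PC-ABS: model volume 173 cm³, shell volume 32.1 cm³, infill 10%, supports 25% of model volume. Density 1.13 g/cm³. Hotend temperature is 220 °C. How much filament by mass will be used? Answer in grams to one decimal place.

101.1 g

Volume inside the shell: 173 − 32.1 → 140.9 cm³.
Infill deposited = 0.10 × 140.9 = 14.09 cm³.
Support = 0.25 × 173 = 43.25 cm³.
Deposited volume: 32.1 + 14.09 + 43.25 → 89.44 cm³.
Mass = 89.44 × 1.13 = 101.0672 g.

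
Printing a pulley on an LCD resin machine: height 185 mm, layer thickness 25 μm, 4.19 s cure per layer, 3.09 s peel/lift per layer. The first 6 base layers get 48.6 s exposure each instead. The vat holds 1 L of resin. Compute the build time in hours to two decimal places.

15.04 hours

Number of layers: 185 / 0.025 → 7400 (rounded up).
Bottom layers = 6 × (48.6 + 3.09) = 310.14 s.
Remaining layers = 7394 × (4.19 + 3.09), so 53828.32 s.
Sum: 310.14 + 53828.32 = 54138.46 s → 15.04 hours.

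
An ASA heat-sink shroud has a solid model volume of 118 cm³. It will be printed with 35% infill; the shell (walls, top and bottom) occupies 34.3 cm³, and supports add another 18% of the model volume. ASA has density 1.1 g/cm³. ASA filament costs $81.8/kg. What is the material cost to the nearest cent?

Volume inside the shell = 118 − 34.3 = 83.7 cm³.
Infill volume = 0.35 × 83.7 = 29.295 cm³.
Support = 0.18 × 118 = 21.24 cm³.
Total printed volume: 34.3 + 29.295 + 21.24 → 84.835 cm³.
Mass: 84.835 × 1.1 → 93.3185 g.
At $81.8/kg: 93.3185/1000 × 81.8 = $7.63.

$7.63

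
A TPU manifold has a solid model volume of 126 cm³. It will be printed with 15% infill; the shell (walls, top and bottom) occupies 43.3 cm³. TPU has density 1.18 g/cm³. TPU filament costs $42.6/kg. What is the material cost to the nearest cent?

Volume inside the shell = 126 − 43.3, so 82.7 cm³.
Infill volume: 0.15 × 82.7 → 12.405 cm³.
Total printed volume: 43.3 + 12.405 → 55.705 cm³.
Mass: 55.705 × 1.18 → 65.7319 g.
Cost = 65.7319 g / 1000 × $42.6/kg = $2.80.

$2.80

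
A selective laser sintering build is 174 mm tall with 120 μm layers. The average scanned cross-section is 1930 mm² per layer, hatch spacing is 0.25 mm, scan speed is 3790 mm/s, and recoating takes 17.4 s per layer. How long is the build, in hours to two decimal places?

7.83 hours

Layer count = ceil(174 / 0.12) = 1450.
Scan path per layer: 1930 / 0.25 → 7720 mm.
Laser time per layer = 7720 / 3790, so 2.0369 s.
Per-layer time = 2.0369 + 17.4, so 19.4369 s.
Build time = 1450 × 19.4369 = 28183.505 s = 7.83 hours.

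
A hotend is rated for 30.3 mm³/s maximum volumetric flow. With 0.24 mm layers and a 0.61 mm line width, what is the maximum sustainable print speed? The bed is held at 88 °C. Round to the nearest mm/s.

Bead cross-section = 0.24 × 0.61 = 0.1464 mm².
Max speed = 30.3 / 0.1464 = 206.97 ≈ 207 mm/s.

207 mm/s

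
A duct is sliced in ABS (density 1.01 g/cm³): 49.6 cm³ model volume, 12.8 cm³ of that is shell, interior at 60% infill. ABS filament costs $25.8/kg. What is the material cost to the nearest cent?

$0.91

Interior volume = 49.6 − 12.8, so 36.8 cm³.
Infill deposited = 0.60 × 36.8, so 22.08 cm³.
Deposited volume = 12.8 + 22.08 = 34.88 cm³.
Mass: 34.88 × 1.01 → 35.2288 g.
At $25.8/kg: 35.2288/1000 × 25.8 = $0.91.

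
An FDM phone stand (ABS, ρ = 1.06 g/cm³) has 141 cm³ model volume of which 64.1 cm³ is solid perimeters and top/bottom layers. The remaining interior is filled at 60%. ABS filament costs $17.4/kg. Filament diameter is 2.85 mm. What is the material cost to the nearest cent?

$2.03

Interior volume: 141 − 64.1 → 76.9 cm³.
Infill volume = 0.60 × 76.9, so 46.14 cm³.
Deposited volume = 64.1 + 46.14, so 110.24 cm³.
Mass = 110.24 × 1.06, so 116.8544 g.
At $17.4/kg: 116.8544/1000 × 17.4 = $2.03.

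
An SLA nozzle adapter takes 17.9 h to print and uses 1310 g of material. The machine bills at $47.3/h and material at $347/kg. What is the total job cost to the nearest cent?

Machine-time cost = 47.3 × 17.9 = $846.67.
Material charge = 347 × 1310/1000 = $454.57.
Total = 846.67 + 454.57 = $1301.24.

$1301.24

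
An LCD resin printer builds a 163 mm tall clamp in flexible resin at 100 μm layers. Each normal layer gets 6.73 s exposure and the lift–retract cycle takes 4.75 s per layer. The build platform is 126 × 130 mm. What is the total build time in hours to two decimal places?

5.20 hours

Layer count = ceil(163 / 0.1) = 1630.
Per-layer time = 6.73 + 4.75 = 11.48 s.
Build time: 1630 × 11.48 s = 18712.4 s, i.e. 5.20 hours.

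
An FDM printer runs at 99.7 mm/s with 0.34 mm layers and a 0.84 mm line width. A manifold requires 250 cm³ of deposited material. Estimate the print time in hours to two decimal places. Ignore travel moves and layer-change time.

Line area = 0.34 × 0.84 = 0.2856 mm².
Total extruded path = 250000/0.2856 = 875350.1 mm.
Print-move time: 875350.1 / 99.7 → 8779.8 s.
That's 8779.8 s → 2.44 hours.

2.44 hours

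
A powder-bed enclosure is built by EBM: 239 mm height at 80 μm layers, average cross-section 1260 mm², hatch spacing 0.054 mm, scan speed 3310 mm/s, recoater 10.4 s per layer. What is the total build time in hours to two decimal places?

Layer count = ceil(239 / 0.08) = 2988.
Scan path per layer = 1260 / 0.054 = 23333.3 mm.
Scan time per layer: 23333.3 / 3310 → 7.0493 s.
Layer cycle: 7.0493 + 10.4 → 17.4493 s.
2988 layers × 17.4493 s/layer = 52138.5084 s, i.e. 14.48 hours.

14.48 hours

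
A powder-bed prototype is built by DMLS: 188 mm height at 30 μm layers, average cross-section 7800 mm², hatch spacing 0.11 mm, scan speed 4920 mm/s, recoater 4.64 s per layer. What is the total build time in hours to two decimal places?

Layers = ⌈188/0.03⌉ = 6267.
Hatch length per layer = 7800 / 0.11, so 70909.1 mm.
Scan time per layer = 70909.1 / 4920, so 14.4124 s.
Layer cycle = 14.4124 + 4.64 = 19.0524 s.
Total: 6267 × 19.0524 s = 119401.3908 s → 33.17 hours.

33.17 hours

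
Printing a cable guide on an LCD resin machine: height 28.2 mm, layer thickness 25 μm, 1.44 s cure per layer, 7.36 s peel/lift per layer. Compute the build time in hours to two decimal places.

Layer count = ceil(28.2 / 0.025) = 1128.
Cycle time: 1.44 + 7.36 → 8.8 s.
Total = 1128 × 8.8 = 9926.4 s = 2.76 hours.

2.76 hours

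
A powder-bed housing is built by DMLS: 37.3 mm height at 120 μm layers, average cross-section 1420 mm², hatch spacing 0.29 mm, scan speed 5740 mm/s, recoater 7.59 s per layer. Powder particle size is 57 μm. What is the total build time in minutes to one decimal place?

43.8 minutes

Layers = ⌈37.3/0.12⌉ = 311.
Per-layer scan distance = 1420 / 0.29, so 4896.6 mm.
Laser time per layer = 4896.6 / 5740, so 0.8531 s.
Per-layer time: 0.8531 + 7.59 → 8.4431 s.
Build time = 311 × 8.4431 = 2625.8041 s = 43.8 minutes.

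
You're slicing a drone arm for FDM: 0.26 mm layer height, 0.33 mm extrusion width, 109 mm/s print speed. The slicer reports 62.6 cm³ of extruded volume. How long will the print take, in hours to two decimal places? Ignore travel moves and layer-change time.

Line area: 0.26 × 0.33 → 0.0858 mm².
Toolpath length = 62.6 cm³ / 0.0858 mm² = 62600 / 0.0858 = 729603.7 mm.
Time extruding = 729603.7 / 109, so 6693.6 s.
In the requested units: 6693.6 s = 1.86 hours.

1.86 hours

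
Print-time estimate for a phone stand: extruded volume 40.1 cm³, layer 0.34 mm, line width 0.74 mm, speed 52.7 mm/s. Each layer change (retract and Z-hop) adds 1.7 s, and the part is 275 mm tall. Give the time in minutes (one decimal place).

Extrusion cross-section: 0.34 × 0.74 → 0.2516 mm².
Toolpath length = 40.1 cm³ / 0.2516 mm² = 40100 / 0.2516 = 159380 mm.
Time extruding = 159380 / 52.7, so 3024.3 s.
Layers = ⌈275/0.34⌉ = 809.
Non-print overhead = 809 × 1.7 = 1375.3 s.
Altogether 3024.3 + 1375.3 = 4399.6 s, i.e. 73.3 minutes.

73.3 minutes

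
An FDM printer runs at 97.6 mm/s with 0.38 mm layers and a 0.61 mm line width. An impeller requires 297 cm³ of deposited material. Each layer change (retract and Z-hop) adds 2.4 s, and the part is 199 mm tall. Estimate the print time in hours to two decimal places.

4.00 hours

Line area: 0.38 × 0.61 → 0.2318 mm².
Toolpath length = 297 cm³ / 0.2318 mm² = 297000 / 0.2318 = 1281277 mm.
Time extruding: 1281277 / 97.6 → 13127.8 s.
Number of layers: 199 / 0.38 → 524 (rounded up).
Non-print overhead = 524 × 2.4 = 1257.6 s.
Total = 13127.8 + 1257.6 = 14385.4 s = 4.00 hours.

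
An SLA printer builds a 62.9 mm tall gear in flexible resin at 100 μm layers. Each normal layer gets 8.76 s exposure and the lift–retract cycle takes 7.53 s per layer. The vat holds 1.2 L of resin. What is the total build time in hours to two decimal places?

2.85 hours

Layers = ⌈62.9/0.1⌉ = 629.
Cycle time: 8.76 + 7.53 → 16.29 s.
Build time: 629 × 16.29 s = 10246.41 s, i.e. 2.85 hours.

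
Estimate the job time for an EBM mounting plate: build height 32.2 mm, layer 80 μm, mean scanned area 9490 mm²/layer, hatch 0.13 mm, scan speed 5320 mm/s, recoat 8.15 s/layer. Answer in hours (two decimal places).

Layer count = ceil(32.2 / 0.08) = 403.
Hatch length per layer = 9490 / 0.13 = 73000 mm.
Per-layer scan time: 73000 / 5320 → 13.7218 s.
Time per layer = 13.7218 + 8.15, so 21.8718 s.
Build time = 403 × 21.8718 = 8814.3354 s = 2.45 hours.

2.45 hours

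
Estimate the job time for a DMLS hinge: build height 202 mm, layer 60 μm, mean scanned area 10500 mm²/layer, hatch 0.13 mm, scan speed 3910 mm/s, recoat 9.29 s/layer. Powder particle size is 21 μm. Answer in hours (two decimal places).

Number of layers: 202 / 0.06 → 3367 (rounded up).
Scan path per layer = 10500 / 0.13, so 80769.2 mm.
Per-layer scan time = 80769.2 / 3910, so 20.6571 s.
Time per layer = 20.6571 + 9.29 = 29.9471 s.
3367 layers × 29.9471 s/layer = 100831.8857 s, i.e. 28.01 hours.

28.01 hours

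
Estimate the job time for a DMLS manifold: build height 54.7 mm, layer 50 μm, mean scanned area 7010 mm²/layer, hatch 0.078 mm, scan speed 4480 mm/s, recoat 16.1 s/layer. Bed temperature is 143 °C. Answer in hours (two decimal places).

10.99 hours

Layer count = ceil(54.7 / 0.05) = 1094.
Scan path per layer = 7010 / 0.078, so 89871.8 mm.
Per-layer scan time = 89871.8 / 4480, so 20.0607 s.
Time per layer: 20.0607 + 16.1 → 36.1607 s.
Total: 1094 × 36.1607 s = 39559.8058 s → 10.99 hours.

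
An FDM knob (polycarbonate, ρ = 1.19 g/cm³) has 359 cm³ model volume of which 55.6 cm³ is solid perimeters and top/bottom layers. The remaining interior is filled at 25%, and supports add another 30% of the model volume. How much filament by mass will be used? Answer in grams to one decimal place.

284.6 g

Volume inside the shell = 359 − 55.6, so 303.4 cm³.
Deposited infill = 0.25 × 303.4, so 75.85 cm³.
Support = 0.30 × 359, so 107.7 cm³.
Total printed volume = 55.6 + 75.85 + 107.7, so 239.15 cm³.
Mass: 239.15 × 1.19 → 284.5885 g.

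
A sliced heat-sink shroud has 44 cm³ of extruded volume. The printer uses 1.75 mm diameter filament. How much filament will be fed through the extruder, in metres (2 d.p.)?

A = π r² = π × 0.875² = 2.4053 mm².
Length = 44 cm³ / 2.4053 mm² = 44000 / 2.4053 = 18292.94 mm = 18.29 m.

18.29 m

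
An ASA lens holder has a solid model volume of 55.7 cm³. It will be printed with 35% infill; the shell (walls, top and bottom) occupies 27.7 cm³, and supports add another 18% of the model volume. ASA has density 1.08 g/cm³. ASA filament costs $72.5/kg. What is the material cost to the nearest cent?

$3.72

Infill region: 55.7 − 27.7 → 28 cm³.
Deposited infill: 0.35 × 28 → 9.8 cm³.
Support = 0.18 × 55.7 = 10.026 cm³.
Total printed volume = 27.7 + 9.8 + 10.026, so 47.526 cm³.
Mass = 47.526 × 1.08 = 51.32808 g.
At $72.5/kg: 51.32808/1000 × 72.5 = $3.72.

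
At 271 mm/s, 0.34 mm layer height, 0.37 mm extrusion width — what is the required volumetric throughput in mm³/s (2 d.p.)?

34.09

A = 0.34 × 0.37 = 0.1258 mm².
Volumetric flow = 271 × 0.1258 = 34.09 mm³/s.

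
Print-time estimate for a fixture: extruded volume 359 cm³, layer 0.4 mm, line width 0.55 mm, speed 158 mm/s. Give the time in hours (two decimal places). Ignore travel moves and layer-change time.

Line area = 0.4 × 0.55, so 0.22 mm².
Toolpath length = 359 cm³ / 0.22 mm² = 359000 / 0.22 = 1631818.2 mm.
Time extruding = 1631818.2 / 158, so 10328 s.
In the requested units: 10328 s = 2.87 hours.

2.87 hours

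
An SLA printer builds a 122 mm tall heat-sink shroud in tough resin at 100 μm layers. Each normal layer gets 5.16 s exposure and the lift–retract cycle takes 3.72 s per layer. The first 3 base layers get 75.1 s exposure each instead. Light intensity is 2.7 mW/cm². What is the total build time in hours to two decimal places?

Number of layers: 122 / 0.1 → 1220 (rounded up).
Base layers = 3 × (75.1 + 3.72) = 236.46 s.
Normal layers = 1217 × (5.16 + 3.72) = 10806.96 s.
Sum: 236.46 + 10806.96 = 11043.42 s → 3.07 hours.

3.07 hours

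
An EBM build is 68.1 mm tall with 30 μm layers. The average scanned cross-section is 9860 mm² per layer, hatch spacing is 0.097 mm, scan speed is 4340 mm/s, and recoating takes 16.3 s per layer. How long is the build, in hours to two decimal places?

Layers = ⌈68.1/0.03⌉ = 2270.
Hatch length per layer: 9860 / 0.097 → 101649.5 mm.
Per-layer scan time = 101649.5 / 4340, so 23.4215 s.
Time per layer = 23.4215 + 16.3, so 39.7215 s.
Build time = 2270 × 39.7215 = 90167.805 s = 25.05 hours.

25.05 hours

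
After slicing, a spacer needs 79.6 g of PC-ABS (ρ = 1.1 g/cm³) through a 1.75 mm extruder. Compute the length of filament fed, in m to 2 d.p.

30.09 m

Extruded volume: 79.6/1.1 = 72.3636 cm³ (72363.6 mm³).
Cross-section of 1.75 mm filament: π·(1.75/2)² = 2.4053 mm².
Length = 72363.6 / 2.4053 = 30085.06 mm = 30.09 m.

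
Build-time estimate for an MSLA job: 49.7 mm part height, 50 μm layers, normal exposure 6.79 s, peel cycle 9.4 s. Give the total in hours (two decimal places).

Layer count = ceil(49.7 / 0.05) = 994.
Cycle time = 6.79 + 9.4, so 16.19 s.
Total = 994 × 16.19 = 16092.86 s = 4.47 hours.

4.47 hours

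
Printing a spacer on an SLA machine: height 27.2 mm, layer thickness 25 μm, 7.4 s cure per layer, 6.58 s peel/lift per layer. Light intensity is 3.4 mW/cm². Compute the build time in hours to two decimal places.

Layer count = ceil(27.2 / 0.025) = 1088.
Cycle time = 7.4 + 6.58, so 13.98 s.
Build time: 1088 × 13.98 s = 15210.24 s, i.e. 4.23 hours.

4.23 hours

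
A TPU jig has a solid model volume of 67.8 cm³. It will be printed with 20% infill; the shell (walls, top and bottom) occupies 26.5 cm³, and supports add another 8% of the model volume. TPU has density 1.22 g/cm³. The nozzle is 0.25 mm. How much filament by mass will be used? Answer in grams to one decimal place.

Volume inside the shell = 67.8 − 26.5 = 41.3 cm³.
Infill volume: 0.20 × 41.3 → 8.26 cm³.
Support = 0.08 × 67.8, so 5.424 cm³.
Total printed volume = 26.5 + 8.26 + 5.424 = 40.184 cm³.
Mass = 40.184 × 1.22 = 49.02448 g.

49.0 g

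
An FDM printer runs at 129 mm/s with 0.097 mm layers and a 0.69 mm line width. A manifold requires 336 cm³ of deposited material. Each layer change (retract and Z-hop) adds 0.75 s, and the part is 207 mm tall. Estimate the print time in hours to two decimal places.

11.25 hours

Line area: 0.097 × 0.69 → 0.06693 mm².
Path length: 336000 mm³ / 0.06693 mm² → 5020170.3 mm.
Extrusion time = 5020170.3 / 129, so 38916 s.
Number of layers: 207 / 0.097 → 2135 (rounded up).
Non-print overhead = 2135 × 0.75, so 1601.25 s.
Total = 38916 + 1601.25 = 40517.25 s = 11.25 hours.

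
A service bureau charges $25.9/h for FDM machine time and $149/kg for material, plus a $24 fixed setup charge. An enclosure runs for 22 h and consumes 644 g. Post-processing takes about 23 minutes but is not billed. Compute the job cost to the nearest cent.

Machine-time cost: 25.9 × 22 → $569.80.
Material charge: 149 × 644/1000 → $95.956.
Adding setup: 569.80 + 95.956 + 24 → 689.756 ≈ $689.76.

$689.76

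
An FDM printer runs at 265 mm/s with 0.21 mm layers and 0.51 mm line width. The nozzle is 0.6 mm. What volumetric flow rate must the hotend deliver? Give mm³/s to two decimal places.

Extrusion cross-section: 0.21 × 0.51 → 0.1071 mm².
Q = v·A = 265 × 0.1071 = 28.38 mm³/s.

28.38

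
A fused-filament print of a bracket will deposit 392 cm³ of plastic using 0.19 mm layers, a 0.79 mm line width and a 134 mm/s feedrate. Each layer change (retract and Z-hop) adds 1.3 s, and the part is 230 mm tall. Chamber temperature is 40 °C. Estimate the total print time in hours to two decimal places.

Extrusion cross-section = 0.19 × 0.79 = 0.1501 mm².
Toolpath length = 392 cm³ / 0.1501 mm² = 392000 / 0.1501 = 2611592.3 mm.
Print-move time = 2611592.3 / 134 = 19489.5 s.
Layers = ⌈230/0.19⌉ = 1211.
Z-hop total = 1211 × 1.3 = 1574.3 s.
Altogether 19489.5 + 1574.3 = 21063.8 s, i.e. 5.85 hours.

5.85 hours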